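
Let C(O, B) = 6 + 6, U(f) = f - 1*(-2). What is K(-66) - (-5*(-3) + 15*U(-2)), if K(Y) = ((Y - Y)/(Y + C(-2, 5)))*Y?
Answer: -15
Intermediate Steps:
U(f) = 2 + f (U(f) = f + 2 = 2 + f)
C(O, B) = 12
K(Y) = 0 (K(Y) = ((Y - Y)/(Y + 12))*Y = (0/(12 + Y))*Y = 0*Y = 0)
K(-66) - (-5*(-3) + 15*U(-2)) = 0 - (-5*(-3) + 15*(2 - 2)) = 0 - (15 + 15*0) = 0 - (15 + 0) = 0 - 1*15 = 0 - 15 = -15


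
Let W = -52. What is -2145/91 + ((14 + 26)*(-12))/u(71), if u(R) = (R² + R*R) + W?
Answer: -165831/7021 ≈ -23.619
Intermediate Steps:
u(R) = -52 + 2*R² (u(R) = (R² + R*R) - 52 = (R² + R²) - 52 = 2*R² - 52 = -52 + 2*R²)
-2145/91 + ((14 + 26)*(-12))/u(71) = -2145/91 + ((14 + 26)*(-12))/(-52 + 2*71²) = -2145*1/91 + (40*(-12))/(-52 + 2*5041) = -165/7 - 480/(-52 + 10082) = -165/7 - 480/10030 = -165/7 - 480*1/10030 = -165/7 - 48/1003 = -165831/7021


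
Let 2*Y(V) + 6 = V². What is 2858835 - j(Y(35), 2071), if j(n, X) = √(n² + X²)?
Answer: 2858835 - 5*√745685/2 ≈ 2.8567e+6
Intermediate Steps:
Y(V) = -3 + V²/2
j(n, X) = √(X² + n²)
2858835 - j(Y(35), 2071) = 2858835 - √(2071² + (-3 + (½)*35²)²) = 2858835 - √(4289041 + (-3 + (½)*1225)²) = 2858835 - √(4289041 + (-3 + 1225/2)²) = 2858835 - √(4289041 + (1219/2)²) = 2858835 - √(4289041 + 1485961/4) = 2858835 - √(18642125/4) = 2858835 - 5*√745685/2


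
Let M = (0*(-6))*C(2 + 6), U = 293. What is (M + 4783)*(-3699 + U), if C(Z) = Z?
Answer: -16290898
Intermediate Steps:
M = 0 (M = (0*(-6))*(2 + 6) = 0*8 = 0)
(M + 4783)*(-3699 + U) = (0 + 4783)*(-3699 + 293) = 4783*(-3406) = -16290898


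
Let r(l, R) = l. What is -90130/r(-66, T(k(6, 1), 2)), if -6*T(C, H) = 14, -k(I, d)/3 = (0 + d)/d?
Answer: 45065/33 ≈ 1365.6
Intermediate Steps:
k(I, d) = -3 (k(I, d) = -3*(0 + d)/d = -3*d/d = -3*1 = -3)
T(C, H) = -7/3 (T(C, H) = -1/6*14 = -7/3)
-90130/r(-66, T(k(6, 1), 2)) = -90130/(-66) = -90130*(-1/66) = 45065/33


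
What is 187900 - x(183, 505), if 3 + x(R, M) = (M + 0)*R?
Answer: 95488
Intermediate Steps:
x(R, M) = -3 + M*R (x(R, M) = -3 + (M + 0)*R = -3 + M*R)
187900 - x(183, 505) = 187900 - (-3 + 505*183) = 187900 - (-3 + 92415) = 187900 - 1*92412 = 187900 - 92412 = 95488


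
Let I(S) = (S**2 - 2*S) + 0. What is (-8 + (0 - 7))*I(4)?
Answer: -120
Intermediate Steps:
I(S) = S**2 - 2*S
(-8 + (0 - 7))*I(4) = (-8 + (0 - 7))*(4*(-2 + 4)) = (-8 - 7)*(4*2) = -15*8 = -120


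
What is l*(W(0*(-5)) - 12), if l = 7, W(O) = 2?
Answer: -70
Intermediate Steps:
l*(W(0*(-5)) - 12) = 7*(2 - 12) = 7*(-10) = -70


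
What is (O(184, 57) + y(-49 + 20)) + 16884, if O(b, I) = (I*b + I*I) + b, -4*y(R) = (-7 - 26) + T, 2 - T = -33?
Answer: 61609/2 ≈ 30805.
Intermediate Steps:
T = 35 (T = 2 - 1*(-33) = 2 + 33 = 35)
y(R) = -½ (y(R) = -((-7 - 26) + 35)/4 = -(-33 + 35)/4 = -¼*2 = -½)
O(b, I) = b + I² + I*b (O(b, I) = (I*b + I²) + b = (I² + I*b) + b = b + I² + I*b)
(O(184, 57) + y(-49 + 20)) + 16884 = ((184 + 57² + 57*184) - ½) + 16884 = ((184 + 3249 + 10488) - ½) + 16884 = (13921 - ½) + 16884 = 27841/2 + 16884 = 61609/2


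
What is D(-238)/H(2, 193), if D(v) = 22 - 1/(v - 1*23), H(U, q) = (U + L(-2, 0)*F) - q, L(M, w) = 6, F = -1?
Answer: -5743/51417 ≈ -0.11169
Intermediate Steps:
H(U, q) = -6 + U - q (H(U, q) = (U + 6*(-1)) - q = (U - 6) - q = (-6 + U) - q = -6 + U - q)
D(v) = 22 - 1/(-23 + v) (D(v) = 22 - 1/(v - 23) = 22 - 1/(-23 + v))
D(-238)/H(2, 193) = ((-507 + 22*(-238))/(-23 - 238))/(-6 + 2 - 1*193) = ((-507 - 5236)/(-261))/(-6 + 2 - 193) = -1/261*(-5743)/(-197) = (5743/261)*(-1/197) = -5743/51417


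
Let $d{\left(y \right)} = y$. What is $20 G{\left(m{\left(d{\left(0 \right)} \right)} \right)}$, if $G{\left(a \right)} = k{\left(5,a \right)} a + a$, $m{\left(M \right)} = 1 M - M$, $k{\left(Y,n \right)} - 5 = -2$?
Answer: $0$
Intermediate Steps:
$k{\left(Y,n \right)} = 3$ ($k{\left(Y,n \right)} = 5 - 2 = 3$)
$m{\left(M \right)} = 0$ ($m{\left(M \right)} = M - M = 0$)
$G{\left(a \right)} = 4 a$ ($G{\left(a \right)} = 3 a + a = 4 a$)
$20 G{\left(m{\left(d{\left(0 \right)} \right)} \right)} = 20 \cdot 4 \cdot 0 = 20 \cdot 0 = 0$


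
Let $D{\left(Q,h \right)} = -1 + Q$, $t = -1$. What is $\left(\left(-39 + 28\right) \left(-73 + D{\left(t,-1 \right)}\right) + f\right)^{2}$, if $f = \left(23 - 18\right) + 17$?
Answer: $717409$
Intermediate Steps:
$f = 22$ ($f = 5 + 17 = 22$)
$\left(\left(-39 + 28\right) \left(-73 + D{\left(t,-1 \right)}\right) + f\right)^{2} = \left(\left(-39 + 28\right) \left(-73 - 2\right) + 22\right)^{2} = \left(- 11 \left(-73 - 2\right) + 22\right)^{2} = \left(\left(-11\right) \left(-75\right) + 22\right)^{2} = \left(825 + 22\right)^{2} = 847^{2} = 717409$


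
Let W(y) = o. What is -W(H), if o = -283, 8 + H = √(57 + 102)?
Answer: 283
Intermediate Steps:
H = -8 + √159 (H = -8 + √(57 + 102) = -8 + √159 ≈ 4.6095)
W(y) = -283
-W(H) = -1*(-283) = 283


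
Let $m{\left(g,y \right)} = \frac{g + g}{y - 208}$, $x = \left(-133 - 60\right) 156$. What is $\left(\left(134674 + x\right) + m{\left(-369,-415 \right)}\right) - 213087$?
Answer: $- \frac{67607845}{623} \approx -1.0852 \cdot 10^{5}$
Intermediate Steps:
$x = -30108$ ($x = \left(-193\right) 156 = -30108$)
$m{\left(g,y \right)} = \frac{2 g}{-208 + y}$
$\left(\left(134674 + x\right) + m{\left(-369,-415 \right)}\right) - 213087 = \left(\left(134674 - 30108\right) + 2 \left(-369\right) \frac{1}{-208 - 415}\right) - 213087 = \left(104566 + 2 \left(-369\right) \frac{1}{-623}\right) - 213087 = \left(104566 + 2 \left(-369\right) \left(- \frac{1}{623}\right)\right) - 213087 = \left(104566 + \frac{738}{623}\right) - 213087 = \frac{65145356}{623} - 213087 = - \frac{67607845}{623}$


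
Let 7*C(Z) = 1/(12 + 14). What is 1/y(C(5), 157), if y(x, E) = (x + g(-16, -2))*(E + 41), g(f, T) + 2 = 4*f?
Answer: -91/1189089 ≈ -7.6529e-5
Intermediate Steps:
C(Z) = 1/182 (C(Z) = 1/(7*(12 + 14)) = (⅐)/26 = (⅐)*(1/26) = 1/182)
g(f, T) = -2 + 4*f
y(x, E) = (-66 + x)*(41 + E) (y(x, E) = (x + (-2 + 4*(-16)))*(E + 41) = (x + (-2 - 64))*(41 + E) = (x - 66)*(41 + E) = (-66 + x)*(41 + E))
1/y(C(5), 157) = 1/(-2706 - 66*157 + 41*(1/182) + 157*(1/182)) = 1/(-2706 - 10362 + 41/182 + 157/182) = 1/(-1189089/91) = -91/1189089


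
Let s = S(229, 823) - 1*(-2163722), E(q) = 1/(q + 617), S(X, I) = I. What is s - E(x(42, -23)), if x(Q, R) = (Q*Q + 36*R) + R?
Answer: 3311753849/1530 ≈ 2.1645e+6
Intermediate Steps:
x(Q, R) = Q**2 + 37*R (x(Q, R) = (Q**2 + 36*R) + R = Q**2 + 37*R)
E(q) = 1/(617 + q)
s = 2164545 (s = 823 - 1*(-2163722) = 823 + 2163722 = 2164545)
s - E(x(42, -23)) = 2164545 - 1/(617 + (42**2 + 37*(-23))) = 2164545 - 1/(617 + (1764 - 851)) = 2164545 - 1/(617 + 913) = 2164545 - 1/1530 = 3311753849/1530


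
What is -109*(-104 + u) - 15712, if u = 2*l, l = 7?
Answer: -5902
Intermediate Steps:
u = 14 (u = 2*7 = 14)
-109*(-104 + u) - 15712 = -109*(-104 + 14) - 15712 = -109*(-90) - 15712 = 9810 - 15712 = -5902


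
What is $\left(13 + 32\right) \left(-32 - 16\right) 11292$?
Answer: $-24390720$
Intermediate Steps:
$\left(13 + 32\right) \left(-32 - 16\right) 11292 = 45 \left(-48\right) 11292 = \left(-2160\right) 11292 = -24390720$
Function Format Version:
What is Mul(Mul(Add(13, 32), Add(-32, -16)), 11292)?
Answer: -24390720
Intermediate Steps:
Mul(Mul(Add(13, 32), Add(-32, -16)), 11292) = Mul(Mul(45, -48), 11292) = Mul(-2160, 11292) = -24390720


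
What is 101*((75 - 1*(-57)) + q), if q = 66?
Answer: 19998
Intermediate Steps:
101*((75 - 1*(-57)) + q) = 101*((75 - 1*(-57)) + 66) = 101*((75 + 57) + 66) = 101*(132 + 66) = 101*198 = 19998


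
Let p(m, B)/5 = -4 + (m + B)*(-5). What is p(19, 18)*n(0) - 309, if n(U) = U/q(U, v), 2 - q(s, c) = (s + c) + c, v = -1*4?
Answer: -309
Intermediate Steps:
v = -4
q(s, c) = 2 - s - 2*c (q(s, c) = 2 - ((s + c) + c) = 2 - ((c + s) + c) = 2 - (s + 2*c) = 2 + (-s - 2*c) = 2 - s - 2*c)
p(m, B) = -20 - 25*B - 25*m (p(m, B) = 5*(-4 + (m + B)*(-5)) = 5*(-4 + (B + m)*(-5)) = 5*(-4 + (-5*B - 5*m)) = 5*(-4 - 5*B - 5*m) = -20 - 25*B - 25*m)
n(U) = U/(10 - U) (n(U) = U/(2 - U - 2*(-4)) = U/(2 - U + 8) = U/(10 - U))
p(19, 18)*n(0) - 309 = (-20 - 25*18 - 25*19)*(-1*0/(-10 + 0)) - 309 = (-20 - 450 - 475)*(-1*0/(-10)) - 309 = -(-945)*0*(-1)/10 - 309 = -945*0 - 309 = 0 - 309 = -309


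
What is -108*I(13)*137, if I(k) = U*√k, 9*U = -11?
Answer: 18084*√13 ≈ 65203.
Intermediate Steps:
U = -11/9 (U = (⅑)*(-11) = -11/9 ≈ -1.2222)
I(k) = -11*√k/9
-108*I(13)*137 = -(-132)*√13*137 = (132*√13)*137 = 18084*√13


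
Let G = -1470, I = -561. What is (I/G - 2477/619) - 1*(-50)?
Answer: 14067523/303310 ≈ 46.380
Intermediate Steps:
(I/G - 2477/619) - 1*(-50) = (-561/(-1470) - 2477/619) - 1*(-50) = (-561*(-1/1470) - 2477*1/619) + 50 = (187/490 - 2477/619) + 50 = -1097977/303310 + 50 = 14067523/303310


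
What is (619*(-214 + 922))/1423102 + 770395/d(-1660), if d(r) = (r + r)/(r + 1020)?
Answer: 8770823509778/59058733 ≈ 1.4851e+5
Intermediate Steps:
d(r) = 2*r/(1020 + r) (d(r) = (2*r)/(1020 + r) = 2*r/(1020 + r))
(619*(-214 + 922))/1423102 + 770395/d(-1660) = (619*(-214 + 922))/1423102 + 770395/((2*(-1660)/(1020 - 1660))) = (619*708)*(1/1423102) + 770395/((2*(-1660)/(-640))) = 438252*(1/1423102) + 770395/((2*(-1660)*(-1/640))) = 219126/711551 + 770395/(83/16) = 219126/711551 + 770395*(16/83) = 219126/711551 + 12326320/83 = 8770823509778/59058733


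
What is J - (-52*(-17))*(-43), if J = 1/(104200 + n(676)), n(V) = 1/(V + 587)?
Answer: 5002554094475/131604601 ≈ 38012.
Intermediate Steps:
n(V) = 1/(587 + V)
J = 1263/131604601 (J = 1/(104200 + 1/(587 + 676)) = 1/(104200 + 1/1263) = 1/(131604601/1263) = 1263/131604601 ≈ 9.5969e-6)
J - (-52*(-17))*(-43) = 1263/131604601 - (-52*(-17))*(-43) = 1263/131604601 - 884*(-43) = 1263/131604601 - 1*(-38012) = 1263/131604601 + 38012 = 5002554094475/131604601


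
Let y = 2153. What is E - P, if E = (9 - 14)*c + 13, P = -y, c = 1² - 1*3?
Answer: 2176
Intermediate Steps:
c = -2 (c = 1 - 3 = -2)
P = -2153 (P = -1*2153 = -2153)
E = 23 (E = (9 - 14)*(-2) + 13 = -5*(-2) + 13 = 10 + 13 = 23)
E - P = 23 - 1*(-2153) = 23 + 2153 = 2176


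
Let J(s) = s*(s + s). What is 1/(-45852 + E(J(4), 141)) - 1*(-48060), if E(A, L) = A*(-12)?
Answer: 2222102159/46236 ≈ 48060.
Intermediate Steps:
J(s) = 2*s**2 (J(s) = s*(2*s) = 2*s**2)
E(A, L) = -12*A
1/(-45852 + E(J(4), 141)) - 1*(-48060) = 1/(-45852 - 24*4**2) - 1*(-48060) = 1/(-45852 - 24*16) + 48060 = 1/(-45852 - 12*32) + 48060 = 1/(-45852 - 384) + 48060 = 1/(-46236) + 48060 = -1/46236 + 48060 = 2222102159/46236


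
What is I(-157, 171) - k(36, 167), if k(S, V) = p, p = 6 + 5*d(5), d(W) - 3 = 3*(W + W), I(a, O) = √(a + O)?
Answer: -171 + √14 ≈ -167.26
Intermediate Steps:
I(a, O) = √(O + a)
d(W) = 3 + 6*W (d(W) = 3 + 3*(W + W) = 3 + 3*(2*W) = 3 + 6*W)
p = 171 (p = 6 + 5*(3 + 6*5) = 6 + 5*(3 + 30) = 6 + 5*33 = 6 + 165 = 171)
k(S, V) = 171
I(-157, 171) - k(36, 167) = √(171 - 157) - 1*171 = √14 - 171 = -171 + √14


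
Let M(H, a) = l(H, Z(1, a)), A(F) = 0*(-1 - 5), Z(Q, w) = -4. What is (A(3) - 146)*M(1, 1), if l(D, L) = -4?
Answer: 584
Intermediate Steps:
A(F) = 0 (A(F) = 0*(-6) = 0)
M(H, a) = -4
(A(3) - 146)*M(1, 1) = (0 - 146)*(-4) = -146*(-4) = 584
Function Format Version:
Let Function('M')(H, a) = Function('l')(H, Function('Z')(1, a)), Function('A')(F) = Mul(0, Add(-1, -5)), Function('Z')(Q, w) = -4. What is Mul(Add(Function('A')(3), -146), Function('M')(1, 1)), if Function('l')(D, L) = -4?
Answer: 584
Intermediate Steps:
Function('A')(F) = 0 (Function('A')(F) = Mul(0, -6) = 0)
Function('M')(H, a) = -4
Mul(Add(Function('A')(3), -146), Function('M')(1, 1)) = Mul(Add(0, -146), -4) = Mul(-146, -4) = 584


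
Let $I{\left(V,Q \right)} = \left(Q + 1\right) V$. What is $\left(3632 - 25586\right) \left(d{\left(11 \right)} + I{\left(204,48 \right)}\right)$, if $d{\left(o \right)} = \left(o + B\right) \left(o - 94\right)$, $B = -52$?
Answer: $-294161646$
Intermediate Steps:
$I{\left(V,Q \right)} = V \left(1 + Q\right)$ ($I{\left(V,Q \right)} = \left(1 + Q\right) V = V \left(1 + Q\right)$)
$d{\left(o \right)} = \left(-94 + o\right) \left(-52 + o\right)$ ($d{\left(o \right)} = \left(o - 52\right) \left(o - 94\right) = \left(-52 + o\right) \left(-94 + o\right) = \left(-94 + o\right) \left(-52 + o\right)$)
$\left(3632 - 25586\right) \left(d{\left(11 \right)} + I{\left(204,48 \right)}\right) = \left(3632 - 25586\right) \left(\left(4888 + 11^{2} - 1606\right) + 204 \left(1 + 48\right)\right) = - 21954 \left(\left(4888 + 121 - 1606\right) + 204 \cdot 49\right) = - 21954 \left(3403 + 9996\right) = \left(-21954\right) 13399 = -294161646$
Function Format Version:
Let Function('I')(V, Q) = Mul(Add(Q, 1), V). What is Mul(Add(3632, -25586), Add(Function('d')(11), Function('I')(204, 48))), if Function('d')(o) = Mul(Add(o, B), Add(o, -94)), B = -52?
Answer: -294161646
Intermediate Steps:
Function('I')(V, Q) = Mul(V, Add(1, Q)) (Function('I')(V, Q) = Mul(Add(1, Q), V) = Mul(V, Add(1, Q)))
Function('d')(o) = Mul(Add(-94, o), Add(-52, o)) (Function('d')(o) = Mul(Add(o, -52), Add(o, -94)) = Mul(Add(-52, o), Add(-94, o)) = Mul(Add(-94, o), Add(-52, o)))
Mul(Add(3632, -25586), Add(Function('d')(11), Function('I')(204, 48))) = Mul(Add(3632, -25586), Add(Add(4888, Pow(11, 2), Mul(-146, 11)), Mul(204, Add(1, 48)))) = Mul(-21954, Add(Add(4888, 121, -1606), Mul(204, 49))) = Mul(-21954, Add(3403, 9996)) = Mul(-21954, 13399) = -294161646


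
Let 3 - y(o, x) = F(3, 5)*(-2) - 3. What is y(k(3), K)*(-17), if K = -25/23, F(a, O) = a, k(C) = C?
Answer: -204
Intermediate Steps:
K = -25/23 (K = -25*1/23 = -25/23 ≈ -1.0870)
y(o, x) = 12 (y(o, x) = 3 - (3*(-2) - 3) = 3 - (-6 - 3) = 3 - 1*(-9) = 3 + 9 = 12)
y(k(3), K)*(-17) = 12*(-17) = -204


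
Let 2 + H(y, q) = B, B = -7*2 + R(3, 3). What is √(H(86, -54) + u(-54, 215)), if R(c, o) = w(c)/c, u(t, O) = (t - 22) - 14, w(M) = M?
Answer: I*√105 ≈ 10.247*I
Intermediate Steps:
u(t, O) = -36 + t (u(t, O) = (-22 + t) - 14 = -36 + t)
R(c, o) = 1 (R(c, o) = c/c = 1)
B = -13 (B = -7*2 + 1 = -14 + 1 = -13)
H(y, q) = -15 (H(y, q) = -2 - 13 = -15)
√(H(86, -54) + u(-54, 215)) = √(-15 + (-36 - 54)) = √(-15 - 90) = √(-105) = I*√105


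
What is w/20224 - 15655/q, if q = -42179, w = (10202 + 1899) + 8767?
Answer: 299199523/213257024 ≈ 1.4030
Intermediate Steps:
w = 20868 (w = 12101 + 8767 = 20868)
w/20224 - 15655/q = 20868/20224 - 15655/(-42179) = 20868*(1/20224) - 15655*(-1/42179) = 5217/5056 + 15655/42179 = 299199523/213257024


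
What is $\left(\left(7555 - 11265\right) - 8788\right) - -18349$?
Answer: $5851$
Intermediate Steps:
$\left(\left(7555 - 11265\right) - 8788\right) - -18349 = \left(-3710 - 8788\right) + 18349 = -12498 + 18349 = 5851$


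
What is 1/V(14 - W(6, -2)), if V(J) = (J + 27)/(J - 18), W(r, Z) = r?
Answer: -2/7 ≈ -0.28571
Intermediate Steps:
V(J) = (27 + J)/(-18 + J)
1/V(14 - W(6, -2)) = 1/((27 + (14 - 1*6))/(-18 + (14 - 1*6))) = 1/((27 + (14 - 6))/(-18 + (14 - 6))) = 1/((27 + 8)/(-18 + 8)) = 1/(35/(-10)) = 1/(-1/10*35) = 1/(-7/2) = -2/7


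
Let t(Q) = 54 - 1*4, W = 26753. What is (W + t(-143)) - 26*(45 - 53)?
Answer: 27011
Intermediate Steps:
t(Q) = 50 (t(Q) = 54 - 4 = 50)
(W + t(-143)) - 26*(45 - 53) = (26753 + 50) - 26*(45 - 53) = 26803 - 26*(-8) = 26803 + 208 = 27011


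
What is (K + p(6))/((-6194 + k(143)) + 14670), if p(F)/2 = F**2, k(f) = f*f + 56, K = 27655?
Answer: 27727/28981 ≈ 0.95673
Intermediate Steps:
k(f) = 56 + f**2 (k(f) = f**2 + 56 = 56 + f**2)
p(F) = 2*F**2
(K + p(6))/((-6194 + k(143)) + 14670) = (27655 + 2*6**2)/((-6194 + (56 + 143**2)) + 14670) = (27655 + 2*36)/((-6194 + (56 + 20449)) + 14670) = (27655 + 72)/((-6194 + 20505) + 14670) = 27727/(14311 + 14670) = 27727/28981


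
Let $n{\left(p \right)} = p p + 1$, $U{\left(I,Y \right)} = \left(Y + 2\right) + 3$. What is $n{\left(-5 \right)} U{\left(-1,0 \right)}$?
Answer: $130$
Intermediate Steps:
$U{\left(I,Y \right)} = 5 + Y$ ($U{\left(I,Y \right)} = \left(2 + Y\right) + 3 = 5 + Y$)
$n{\left(p \right)} = 1 + p^{2}$ ($n{\left(p \right)} = p^{2} + 1 = 1 + p^{2}$)
$n{\left(-5 \right)} U{\left(-1,0 \right)} = \left(1 + \left(-5\right)^{2}\right) \left(5 + 0\right) = \left(1 + 25\right) 5 = 26 \cdot 5 = 130$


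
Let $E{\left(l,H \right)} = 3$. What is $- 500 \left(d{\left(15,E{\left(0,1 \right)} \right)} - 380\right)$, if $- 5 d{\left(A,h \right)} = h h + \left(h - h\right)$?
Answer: $190900$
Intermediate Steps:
$d{\left(A,h \right)} = - \frac{h^{2}}{5}$ ($d{\left(A,h \right)} = - \frac{h h + \left(h - h\right)}{5} = - \frac{h^{2} + 0}{5} = - \frac{h^{2}}{5}$)
$- 500 \left(d{\left(15,E{\left(0,1 \right)} \right)} - 380\right) = - 500 \left(- \frac{3^{2}}{5} - 380\right) = - 500 \left(\left(- \frac{1}{5}\right) 9 - 380\right) = - 500 \left(- \frac{9}{5} - 380\right) = \left(-500\right) \left(- \frac{1909}{5}\right) = 190900$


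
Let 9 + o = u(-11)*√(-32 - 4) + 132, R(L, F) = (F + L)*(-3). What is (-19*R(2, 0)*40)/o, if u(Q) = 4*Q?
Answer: 12464/1885 + 26752*I/1885 ≈ 6.6122 + 14.192*I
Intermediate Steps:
R(L, F) = -3*F - 3*L
o = 123 - 264*I (o = -9 + ((4*(-11))*√(-32 - 4) + 132) = -9 + (-264*I + 132) = -9 + (132 - 264*I) = 123 - 264*I ≈ 123.0 - 264.0*I)
(-19*R(2, 0)*40)/o = (-19*(-3*0 - 3*2)*40)/(123 - 264*I) = (-19*(0 - 6)*40)*((123 + 264*I)/84825) = (-19*(-6)*40)*((123 + 264*I)/84825) = (114*40)*((123 + 264*I)/84825) = 4560*((123 + 264*I)/84825) = 304*(123 + 264*I)/5655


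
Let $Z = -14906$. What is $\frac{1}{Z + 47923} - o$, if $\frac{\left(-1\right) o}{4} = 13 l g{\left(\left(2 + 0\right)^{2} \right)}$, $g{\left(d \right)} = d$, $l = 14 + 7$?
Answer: $\frac{144218257}{33017} \approx 4368.0$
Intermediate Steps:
$l = 21$
$o = -4368$ ($o = - 4 \cdot 13 \cdot 21 \left(2 + 0\right)^{2} = - 4 \cdot 273 \cdot 2^{2} = - 4 \cdot 273 \cdot 4 = \left(-4\right) 1092 = -4368$)
$\frac{1}{Z + 47923} - o = \frac{1}{-14906 + 47923} - -4368 = \frac{1}{33017} + 4368 = \frac{144218257}{33017}$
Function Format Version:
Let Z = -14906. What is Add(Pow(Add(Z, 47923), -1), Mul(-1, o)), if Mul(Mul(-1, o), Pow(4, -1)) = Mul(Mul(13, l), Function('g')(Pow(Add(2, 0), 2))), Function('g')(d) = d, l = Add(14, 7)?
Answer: Rational(144218257, 33017) ≈ 4368.0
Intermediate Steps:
l = 21
o = -4368 (o = Mul(-4, Mul(Mul(13, 21), Pow(Add(2, 0), 2))) = Mul(-4, Mul(273, Pow(2, 2))) = Mul(-4, Mul(273, 4)) = Mul(-4, 1092) = -4368)
Add(Pow(Add(Z, 47923), -1), Mul(-1, o)) = Add(Pow(Add(-14906, 47923), -1), Mul(-1, -4368)) = Add(Pow(33017, -1), 4368) = Add(Rational(1, 33017), 4368) = Rational(144218257, 33017)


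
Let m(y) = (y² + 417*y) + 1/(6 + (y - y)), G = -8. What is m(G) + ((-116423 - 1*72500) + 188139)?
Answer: -24335/6 ≈ -4055.8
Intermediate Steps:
m(y) = ⅙ + y² + 417*y (m(y) = (y² + 417*y) + 1/(6 + 0) = (y² + 417*y) + 1/6 = (y² + 417*y) + ⅙ = ⅙ + y² + 417*y)
m(G) + ((-116423 - 1*72500) + 188139) = (⅙ + (-8)² + 417*(-8)) + ((-116423 - 1*72500) + 188139) = (⅙ + 64 - 3336) + ((-116423 - 72500) + 188139) = -19631/6 + (-188923 + 188139) = -19631/6 - 784 = -24335/6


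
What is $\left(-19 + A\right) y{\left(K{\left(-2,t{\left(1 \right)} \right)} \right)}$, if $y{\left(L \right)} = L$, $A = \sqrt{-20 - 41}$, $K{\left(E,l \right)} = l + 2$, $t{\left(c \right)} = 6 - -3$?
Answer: $-209 + 11 i \sqrt{61} \approx -209.0 + 85.913 i$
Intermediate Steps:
$t{\left(c \right)} = 9$ ($t{\left(c \right)} = 6 + 3 = 9$)
$K{\left(E,l \right)} = 2 + l$
$A = i \sqrt{61}$ ($A = \sqrt{-61} = i \sqrt{61} \approx 7.8102 i$)
$\left(-19 + A\right) y{\left(K{\left(-2,t{\left(1 \right)} \right)} \right)} = \left(-19 + i \sqrt{61}\right) \left(2 + 9\right) = \left(-19 + i \sqrt{61}\right) 11 = -209 + 11 i \sqrt{61}$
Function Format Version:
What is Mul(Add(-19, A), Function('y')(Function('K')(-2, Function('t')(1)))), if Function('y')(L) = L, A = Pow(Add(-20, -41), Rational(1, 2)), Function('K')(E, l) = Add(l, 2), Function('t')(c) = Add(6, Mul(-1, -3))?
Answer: Add(-209, Mul(11, I, Pow(61, Rational(1, 2)))) ≈ Add(-209.00, Mul(85.913, I))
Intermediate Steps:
Function('t')(c) = 9 (Function('t')(c) = Add(6, 3) = 9)
Function('K')(E, l) = Add(2, l)
A = Mul(I, Pow(61, Rational(1, 2))) (A = Pow(-61, Rational(1, 2)) = Mul(I, Pow(61, Rational(1, 2))) ≈ Mul(7.8102, I))
Mul(Add(-19, A), Function('y')(Function('K')(-2, Function('t')(1)))) = Mul(Add(-19, Mul(I, Pow(61, Rational(1, 2)))), Add(2, 9)) = Mul(Add(-19, Mul(I, Pow(61, Rational(1, 2)))), 11) = Add(-209, Mul(11, I, Pow(61, Rational(1, 2))))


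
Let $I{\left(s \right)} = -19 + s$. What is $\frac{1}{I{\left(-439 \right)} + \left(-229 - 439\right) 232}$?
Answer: $- \frac{1}{155434} \approx -6.4336 \cdot 10^{-6}$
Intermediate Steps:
$\frac{1}{I{\left(-439 \right)} + \left(-229 - 439\right) 232} = \frac{1}{\left(-19 - 439\right) + \left(-229 - 439\right) 232} = \frac{1}{-458 - 154976} = \frac{1}{-155434} = - \frac{1}{155434}$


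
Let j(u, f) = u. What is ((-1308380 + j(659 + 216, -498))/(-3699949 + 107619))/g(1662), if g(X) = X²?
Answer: 87167/661526132568 ≈ 1.3177e-7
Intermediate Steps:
((-1308380 + j(659 + 216, -498))/(-3699949 + 107619))/g(1662) = ((-1308380 + (659 + 216))/(-3699949 + 107619))/(1662²) = ((-1308380 + 875)/(-3592330))/2762244 = -1307505*(-1/3592330)*(1/2762244) = (261501/718466)*(1/2762244) = 87167/661526132568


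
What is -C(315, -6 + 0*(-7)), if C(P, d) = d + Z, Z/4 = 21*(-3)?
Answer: 258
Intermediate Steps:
Z = -252 (Z = 4*(21*(-3)) = 4*(-63) = -252)
C(P, d) = -252 + d (C(P, d) = d - 252 = -252 + d)
-C(315, -6 + 0*(-7)) = -(-252 + (-6 + 0*(-7))) = -(-252 + (-6 + 0)) = -(-252 - 6) = -1*(-258) = 258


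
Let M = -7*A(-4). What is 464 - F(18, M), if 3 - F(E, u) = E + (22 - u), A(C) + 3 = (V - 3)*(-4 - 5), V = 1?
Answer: 606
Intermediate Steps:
A(C) = 15 (A(C) = -3 + (1 - 3)*(-4 - 5) = -3 - 2*(-9) = -3 + 18 = 15)
M = -105 (M = -7*15 = -105)
F(E, u) = -19 + u - E (F(E, u) = 3 - (E + (22 - u)) = 3 - (22 + E - u) = 3 + (-22 + u - E) = -19 + u - E)
464 - F(18, M) = 464 - (-19 - 105 - 1*18) = 464 - (-19 - 105 - 18) = 464 - 1*(-142) = 464 + 142 = 606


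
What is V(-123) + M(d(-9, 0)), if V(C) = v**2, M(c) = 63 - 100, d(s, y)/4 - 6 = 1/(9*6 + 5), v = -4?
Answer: -21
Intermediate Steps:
d(s, y) = 1420/59 (d(s, y) = 24 + 4/(9*6 + 5) = 24 + 4/(54 + 5) = 24 + 4/59 = 1420/59)
M(c) = -37
V(C) = 16 (V(C) = (-4)**2 = 16)
V(-123) + M(d(-9, 0)) = 16 - 37 = -21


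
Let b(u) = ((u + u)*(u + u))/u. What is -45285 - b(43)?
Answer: -45457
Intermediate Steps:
b(u) = 4*u (b(u) = ((2*u)*(2*u))/u = (4*u**2)/u = 4*u)
-45285 - b(43) = -45285 - 4*43 = -45285 - 1*172 = -45285 - 172 = -45457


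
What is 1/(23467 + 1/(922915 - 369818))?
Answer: 553097/12979527300 ≈ 4.2613e-5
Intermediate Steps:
1/(23467 + 1/(922915 - 369818)) = 1/(23467 + 1/553097) = 1/(12979527300/553097) = 553097/12979527300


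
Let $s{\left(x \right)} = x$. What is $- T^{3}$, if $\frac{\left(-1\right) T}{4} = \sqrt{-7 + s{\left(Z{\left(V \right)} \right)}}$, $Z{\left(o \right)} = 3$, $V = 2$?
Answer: $- 512 i \approx - 512.0 i$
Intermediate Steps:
$T = - 8 i$ ($T = - 4 \sqrt{-7 + 3} = - 4 \sqrt{-4} = - 4 \cdot 2 i = - 8 i \approx - 8.0 i$)
$- T^{3} = - \left(- 8 i\right)^{3} = - 512 i$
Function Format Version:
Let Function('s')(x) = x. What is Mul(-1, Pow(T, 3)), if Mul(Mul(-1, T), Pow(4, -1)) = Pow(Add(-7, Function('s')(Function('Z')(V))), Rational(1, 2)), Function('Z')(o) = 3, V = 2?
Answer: Mul(-512, I) ≈ Mul(-512.00, I)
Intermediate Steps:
T = Mul(-8, I) (T = Mul(-4, Pow(Add(-7, 3), Rational(1, 2))) = Mul(-4, Pow(-4, Rational(1, 2))) = Mul(-4, Mul(2, I)) = Mul(-8, I) ≈ Mul(-8.0000, I))
Mul(-1, Pow(T, 3)) = Mul(-1, Pow(Mul(-8, I), 3)) = Mul(-1, Mul(512, I)) = Mul(-512, I)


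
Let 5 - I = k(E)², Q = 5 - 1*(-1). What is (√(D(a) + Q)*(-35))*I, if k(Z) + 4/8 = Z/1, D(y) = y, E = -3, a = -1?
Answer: 1015*√5/4 ≈ 567.40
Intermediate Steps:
Q = 6 (Q = 5 + 1 = 6)
k(Z) = -½ + Z (k(Z) = -½ + Z/1 = -½ + Z*1 = -½ + Z)
I = -29/4 (I = 5 - (-½ - 3)² = 5 - (-7/2)² = 5 - 1*49/4 = 5 - 49/4 = -29/4 ≈ -7.2500)
(√(D(a) + Q)*(-35))*I = (√(-1 + 6)*(-35))*(-29/4) = (√5*(-35))*(-29/4) = -35*√5*(-29/4) = 1015*√5/4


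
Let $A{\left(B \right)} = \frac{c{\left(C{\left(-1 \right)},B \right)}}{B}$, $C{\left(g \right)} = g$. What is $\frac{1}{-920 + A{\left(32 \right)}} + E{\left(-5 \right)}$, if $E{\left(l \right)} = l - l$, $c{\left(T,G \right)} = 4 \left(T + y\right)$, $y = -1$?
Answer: $- \frac{4}{3681} \approx -0.0010867$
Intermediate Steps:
$c{\left(T,G \right)} = -4 + 4 T$ ($c{\left(T,G \right)} = 4 \left(T - 1\right) = 4 \left(-1 + T\right) = -4 + 4 T$)
$A{\left(B \right)} = - \frac{8}{B}$ ($A{\left(B \right)} = \frac{-4 + 4 \left(-1\right)}{B} = \frac{-4 - 4}{B} = - \frac{8}{B}$)
$E{\left(l \right)} = 0$
$\frac{1}{-920 + A{\left(32 \right)}} + E{\left(-5 \right)} = \frac{1}{-920 - \frac{8}{32}} + 0 = \frac{1}{-920 - \frac{1}{4}} + 0 = \frac{1}{- \frac{3681}{4}} + 0 = - \frac{4}{3681} + 0 = - \frac{4}{3681}$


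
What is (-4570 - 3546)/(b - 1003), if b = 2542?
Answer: -8116/1539 ≈ -5.2736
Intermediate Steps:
(-4570 - 3546)/(b - 1003) = (-4570 - 3546)/(2542 - 1003) = -8116/1539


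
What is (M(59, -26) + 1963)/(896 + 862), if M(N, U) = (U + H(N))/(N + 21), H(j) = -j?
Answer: 31391/28128 ≈ 1.1160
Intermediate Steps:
M(N, U) = (U - N)/(21 + N) (M(N, U) = (U - N)/(N + 21) = (U - N)/(21 + N))
(M(59, -26) + 1963)/(896 + 862) = ((-26 - 1*59)/(21 + 59) + 1963)/(896 + 862) = ((-26 - 59)/80 + 1963)/1758 = ((1/80)*(-85) + 1963)*(1/1758) = (-17/16 + 1963)*(1/1758) = (31391/16)*(1/1758) = 31391/28128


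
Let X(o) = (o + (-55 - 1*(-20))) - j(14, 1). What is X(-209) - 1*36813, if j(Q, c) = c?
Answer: -37058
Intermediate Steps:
X(o) = -36 + o (X(o) = (o + (-55 - 1*(-20))) - 1*1 = (o + (-55 + 20)) - 1 = (o - 35) - 1 = (-35 + o) - 1 = -36 + o)
X(-209) - 1*36813 = (-36 - 209) - 1*36813 = -245 - 36813 = -37058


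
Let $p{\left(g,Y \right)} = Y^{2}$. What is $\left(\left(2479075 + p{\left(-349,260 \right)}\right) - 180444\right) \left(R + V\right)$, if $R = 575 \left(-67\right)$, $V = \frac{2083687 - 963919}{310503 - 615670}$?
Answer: $- \frac{27821383219858333}{305167} \approx -9.1168 \cdot 10^{10}$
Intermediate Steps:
$V = - \frac{1119768}{305167}$ ($V = \frac{1119768}{-305167} = 1119768 \left(- \frac{1}{305167}\right) = - \frac{1119768}{305167} \approx -3.6694$)
$R = -38525$
$\left(\left(2479075 + p{\left(-349,260 \right)}\right) - 180444\right) \left(R + V\right) = \left(\left(2479075 + 260^{2}\right) - 180444\right) \left(-38525 - \frac{1119768}{305167}\right) = \left(\left(2479075 + 67600\right) - 180444\right) \left(- \frac{11757678443}{305167}\right) = \left(2546675 - 180444\right) \left(- \frac{11757678443}{305167}\right) = 2366231 \left(- \frac{11757678443}{305167}\right) = - \frac{27821383219858333}{305167}$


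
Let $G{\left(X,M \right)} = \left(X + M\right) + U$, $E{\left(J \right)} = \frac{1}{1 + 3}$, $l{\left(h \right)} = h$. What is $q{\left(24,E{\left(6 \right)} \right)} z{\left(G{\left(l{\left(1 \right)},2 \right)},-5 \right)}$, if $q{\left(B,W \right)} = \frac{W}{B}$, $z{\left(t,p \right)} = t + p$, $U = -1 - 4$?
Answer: $- \frac{7}{96} \approx -0.072917$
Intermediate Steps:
$U = -5$ ($U = -1 - 4 = -5$)
$E{\left(J \right)} = \frac{1}{4}$
$G{\left(X,M \right)} = -5 + M + X$ ($G{\left(X,M \right)} = \left(X + M\right) - 5 = \left(M + X\right) - 5 = -5 + M + X$)
$z{\left(t,p \right)} = p + t$
$q{\left(24,E{\left(6 \right)} \right)} z{\left(G{\left(l{\left(1 \right)},2 \right)},-5 \right)} = \frac{1}{4 \cdot 24} \left(-5 + \left(-5 + 2 + 1\right)\right) = \frac{1}{4} \cdot \frac{1}{24} \left(-5 - 2\right) = \frac{1}{96} \left(-7\right) = - \frac{7}{96}$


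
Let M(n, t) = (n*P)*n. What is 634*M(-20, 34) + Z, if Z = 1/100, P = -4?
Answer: -101439999/100 ≈ -1.0144e+6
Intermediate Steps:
Z = 1/100 ≈ 0.010000
M(n, t) = -4*n² (M(n, t) = (n*(-4))*n = (-4*n)*n = -4*n²)
634*M(-20, 34) + Z = 634*(-4*(-20)²) + 1/100 = 634*(-4*400) + 1/100 = 634*(-1600) + 1/100 = -1014400 + 1/100 = -101439999/100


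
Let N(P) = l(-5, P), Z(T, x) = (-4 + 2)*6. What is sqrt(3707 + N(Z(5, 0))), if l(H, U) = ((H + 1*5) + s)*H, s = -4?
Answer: sqrt(3727) ≈ 61.049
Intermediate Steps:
Z(T, x) = -12 (Z(T, x) = -2*6 = -12)
l(H, U) = H*(1 + H) (l(H, U) = ((H + 1*5) - 4)*H = ((H + 5) - 4)*H = ((5 + H) - 4)*H = (1 + H)*H = H*(1 + H))
N(P) = 20 (N(P) = -5*(1 - 5) = -5*(-4) = 20)
sqrt(3707 + N(Z(5, 0))) = sqrt(3707 + 20) = sqrt(3727)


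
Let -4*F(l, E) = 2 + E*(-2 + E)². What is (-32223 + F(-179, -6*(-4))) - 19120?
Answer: -108495/2 ≈ -54248.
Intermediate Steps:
F(l, E) = -½ - E*(-2 + E)²/4 (F(l, E) = -(2 + E*(-2 + E)²)/4 = -½ - E*(-2 + E)²/4)
(-32223 + F(-179, -6*(-4))) - 19120 = (-32223 + (-½ - (-6*(-4))*(-2 - 6*(-4))²/4)) - 19120 = (-32223 + (-½ - ¼*24*(-2 + 24)²)) - 19120 = (-32223 + (-½ - ¼*24*22²)) - 19120 = (-32223 + (-½ - ¼*24*484)) - 19120 = (-32223 + (-½ - 2904)) - 19120 = (-32223 - 5809/2) - 19120 = -70255/2 - 19120 = -108495/2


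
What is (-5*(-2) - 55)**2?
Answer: 2025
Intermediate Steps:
(-5*(-2) - 55)**2 = (10 - 55)**2 = (-45)**2 = 2025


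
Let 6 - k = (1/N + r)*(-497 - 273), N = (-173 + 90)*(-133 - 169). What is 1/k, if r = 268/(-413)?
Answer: -739447/365013443 ≈ -0.0020258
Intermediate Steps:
r = -268/413 (r = 268*(-1/413) = -268/413 ≈ -0.64891)
N = 25066 (N = -83*(-302) = 25066)
k = -365013443/739447 (k = 6 - (1/25066 - 268/413)*(-497 - 273) = 6 - (1/25066 - 268/413)*(-770) = 6 - (-6717275)*(-770)/10352258 = 6 - 1*369450125/739447 = 6 - 369450125/739447 = -365013443/739447 ≈ -493.63)
1/k = 1/(-365013443/739447) = -739447/365013443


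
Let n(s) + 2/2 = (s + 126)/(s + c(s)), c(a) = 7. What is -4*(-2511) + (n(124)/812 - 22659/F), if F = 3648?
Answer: 46370413017/4619584 ≈ 10038.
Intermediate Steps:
n(s) = -1 + (126 + s)/(7 + s) (n(s) = -1 + (s + 126)/(s + 7) = -1 + (126 + s)/(7 + s))
-4*(-2511) + (n(124)/812 - 22659/F) = -4*(-2511) + ((119/(7 + 124))/812 - 22659/3648) = 10044 + ((119/131)*(1/812) - 22659*1/3648) = 10044 + ((119*(1/131))*(1/812) - 7553/1216) = 10044 + ((119/131)*(1/812) - 7553/1216) = 10044 + (17/15196 - 7553/1216) = 10044 - 28688679/4619584 = 46370413017/4619584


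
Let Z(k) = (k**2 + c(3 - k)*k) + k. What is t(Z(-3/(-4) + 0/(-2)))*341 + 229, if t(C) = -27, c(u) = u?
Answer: -8978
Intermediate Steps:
Z(k) = k + k**2 + k*(3 - k) (Z(k) = (k**2 + (3 - k)*k) + k = (k**2 + k*(3 - k)) + k = k + k**2 + k*(3 - k))
t(Z(-3/(-4) + 0/(-2)))*341 + 229 = -27*341 + 229 = -9207 + 229 = -8978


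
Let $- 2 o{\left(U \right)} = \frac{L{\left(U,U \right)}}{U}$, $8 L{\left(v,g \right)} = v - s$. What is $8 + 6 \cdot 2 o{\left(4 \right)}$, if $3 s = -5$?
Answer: $\frac{111}{16} \approx 6.9375$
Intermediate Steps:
$s = - \frac{5}{3}$ ($s = \frac{1}{3} \left(-5\right) = - \frac{5}{3} \approx -1.6667$)
$L{\left(v,g \right)} = \frac{5}{24} + \frac{v}{8}$ ($L{\left(v,g \right)} = \frac{v - - \frac{5}{3}}{8} = \frac{v + \frac{5}{3}}{8} = \frac{\frac{5}{3} + v}{8} = \frac{5}{24} + \frac{v}{8}$)
$o{\left(U \right)} = - \frac{\frac{5}{24} + \frac{U}{8}}{2 U}$ ($o{\left(U \right)} = - \frac{\left(\frac{5}{24} + \frac{U}{8}\right) \frac{1}{U}}{2} = - \frac{\frac{1}{U} \left(\frac{5}{24} + \frac{U}{8}\right)}{2} = - \frac{\frac{5}{24} + \frac{U}{8}}{2 U}$)
$8 + 6 \cdot 2 o{\left(4 \right)} = 8 + 6 \cdot 2 \frac{-5 - 12}{48 \cdot 4} = 8 + 12 \cdot \frac{1}{48} \cdot \frac{1}{4} \left(-5 - 12\right) = 8 + 12 \cdot \frac{1}{48} \cdot \frac{1}{4} \left(-17\right) = 8 + 12 \left(- \frac{17}{192}\right) = 8 - \frac{17}{16} = \frac{111}{16}$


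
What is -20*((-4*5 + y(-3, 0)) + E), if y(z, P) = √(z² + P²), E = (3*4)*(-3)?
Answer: 1060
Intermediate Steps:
E = -36 (E = 12*(-3) = -36)
y(z, P) = √(P² + z²)
-20*((-4*5 + y(-3, 0)) + E) = -20*((-4*5 + √(0² + (-3)²)) - 36) = -20*((-20 + √(0 + 9)) - 36) = -20*((-20 + √9) - 36) = -20*((-20 + 3) - 36) = -20*(-17 - 36) = -20*(-53) = 1060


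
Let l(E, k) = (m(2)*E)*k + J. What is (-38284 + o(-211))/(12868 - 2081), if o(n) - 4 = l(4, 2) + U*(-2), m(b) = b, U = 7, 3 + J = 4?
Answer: -38277/10787 ≈ -3.5484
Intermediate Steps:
J = 1 (J = -3 + 4 = 1)
l(E, k) = 1 + 2*E*k (l(E, k) = (2*E)*k + 1 = 2*E*k + 1 = 1 + 2*E*k)
o(n) = 7 (o(n) = 4 + ((1 + 2*4*2) + 7*(-2)) = 4 + ((1 + 16) - 14) = 4 + (17 - 14) = 4 + 3 = 7)
(-38284 + o(-211))/(12868 - 2081) = (-38284 + 7)/(12868 - 2081) = -38277/10787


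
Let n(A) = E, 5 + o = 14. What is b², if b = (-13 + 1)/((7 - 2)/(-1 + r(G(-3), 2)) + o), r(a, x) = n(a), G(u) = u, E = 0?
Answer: 9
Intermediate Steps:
o = 9 (o = -5 + 14 = 9)
n(A) = 0
r(a, x) = 0
b = -3 (b = (-13 + 1)/((7 - 2)/(-1 + 0) + 9) = -12/(5/(-1) + 9) = -12/(5*(-1) + 9) = -12/(-5 + 9) = -12/4 = -12*¼ = -3)
b² = (-3)² = 9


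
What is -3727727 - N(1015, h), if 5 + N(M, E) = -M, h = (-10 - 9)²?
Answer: -3726707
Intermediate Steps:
h = 361 (h = (-19)² = 361)
N(M, E) = -5 - M
-3727727 - N(1015, h) = -3727727 - (-5 - 1*1015) = -3727727 - (-5 - 1015) = -3727727 - 1*(-1020) = -3727727 + 1020 = -3726707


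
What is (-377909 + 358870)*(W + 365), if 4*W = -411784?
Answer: 1953039659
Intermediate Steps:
W = -102946 (W = (1/4)*(-411784) = -102946)
(-377909 + 358870)*(W + 365) = (-377909 + 358870)*(-102946 + 365) = -19039*(-102581) = 1953039659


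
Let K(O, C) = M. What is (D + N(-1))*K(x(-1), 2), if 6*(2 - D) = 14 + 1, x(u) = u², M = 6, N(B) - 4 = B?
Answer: 15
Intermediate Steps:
N(B) = 4 + B
K(O, C) = 6
D = -½ (D = 2 - (14 + 1)/6 = 2 - ⅙*15 = 2 - 5/2 = -½ ≈ -0.50000)
(D + N(-1))*K(x(-1), 2) = (-½ + (4 - 1))*6 = (-½ + 3)*6 = (5/2)*6 = 15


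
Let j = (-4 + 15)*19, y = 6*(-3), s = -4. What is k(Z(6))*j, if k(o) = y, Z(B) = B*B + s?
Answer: -3762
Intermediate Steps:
Z(B) = -4 + B² (Z(B) = B*B - 4 = B² - 4 = -4 + B²)
y = -18
k(o) = -18
j = 209 (j = 11*19 = 209)
k(Z(6))*j = -18*209 = -3762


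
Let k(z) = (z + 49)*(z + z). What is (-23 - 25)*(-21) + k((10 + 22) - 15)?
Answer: 3252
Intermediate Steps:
k(z) = 2*z*(49 + z) (k(z) = (49 + z)*(2*z) = 2*z*(49 + z))
(-23 - 25)*(-21) + k((10 + 22) - 15) = (-23 - 25)*(-21) + 2*((10 + 22) - 15)*(49 + ((10 + 22) - 15)) = -48*(-21) + 2*(32 - 15)*(49 + (32 - 15)) = 1008 + 2*17*(49 + 17) = 1008 + 2*17*66 = 1008 + 2244 = 3252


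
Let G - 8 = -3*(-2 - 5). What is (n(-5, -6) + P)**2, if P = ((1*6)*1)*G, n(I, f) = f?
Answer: 28224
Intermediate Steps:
G = 29 (G = 8 - 3*(-2 - 5) = 8 - 3*(-7) = 8 + 21 = 29)
P = 174 (P = ((1*6)*1)*29 = (6*1)*29 = 6*29 = 174)
(n(-5, -6) + P)**2 = (-6 + 174)**2 = 168**2 = 28224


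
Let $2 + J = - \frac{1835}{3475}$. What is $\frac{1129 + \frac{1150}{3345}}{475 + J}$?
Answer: $\frac{525094045}{219678192} \approx 2.3903$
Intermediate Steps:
$J = - \frac{1757}{695}$ ($J = -2 - \frac{1835}{3475} = -2 - \frac{367}{695} = - \frac{1757}{695} \approx -2.5281$)
$\frac{1129 + \frac{1150}{3345}}{475 + J} = \frac{1129 + \frac{1150}{3345}}{475 - \frac{1757}{695}} = \frac{1129 + 1150 \cdot \frac{1}{3345}}{\frac{328368}{695}} = \left(1129 + \frac{230}{669}\right) \frac{695}{328368} = \frac{755531}{669} \cdot \frac{695}{328368} = \frac{525094045}{219678192}$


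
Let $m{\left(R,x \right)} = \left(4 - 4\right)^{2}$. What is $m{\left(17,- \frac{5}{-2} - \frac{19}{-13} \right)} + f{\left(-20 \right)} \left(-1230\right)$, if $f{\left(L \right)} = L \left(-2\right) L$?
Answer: $984000$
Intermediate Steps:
$m{\left(R,x \right)} = 0$ ($m{\left(R,x \right)} = 0^{2} = 0$)
$f{\left(L \right)} = - 2 L^{2}$ ($f{\left(L \right)} = - 2 L L = - 2 L^{2}$)
$m{\left(17,- \frac{5}{-2} - \frac{19}{-13} \right)} + f{\left(-20 \right)} \left(-1230\right) = 0 + - 2 \left(-20\right)^{2} \left(-1230\right) = 0 + \left(-2\right) 400 \left(-1230\right) = 0 - -984000 = 0 + 984000 = 984000$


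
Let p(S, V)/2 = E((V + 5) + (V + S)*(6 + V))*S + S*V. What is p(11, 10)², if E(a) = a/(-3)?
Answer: 5541316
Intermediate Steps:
E(a) = -a/3 (E(a) = a*(-⅓) = -a/3)
p(S, V) = 2*S*V + 2*S*(-5/3 - V/3 - (6 + V)*(S + V)/3) (p(S, V) = 2*((-((V + 5) + (V + S)*(6 + V))/3)*S + S*V) = 2*((-((5 + V) + (S + V)*(6 + V))/3)*S + S*V) = 2*((-((5 + V) + (6 + V)*(S + V))/3)*S + S*V) = 2*((-(5 + V + (6 + V)*(S + V))/3)*S + S*V) = 2*((-5/3 - V/3 - (6 + V)*(S + V)/3)*S + S*V) = 2*(S*(-5/3 - V/3 - (6 + V)*(S + V)/3) + S*V) = 2*(S*V + S*(-5/3 - V/3 - (6 + V)*(S + V)/3)) = 2*S*V + 2*S*(-5/3 - V/3 - (6 + V)*(S + V)/3))
p(11, 10)² = ((⅔)*11*(-5 - 1*10² - 6*11 - 4*10 - 1*11*10))² = ((⅔)*11*(-5 - 1*100 - 66 - 40 - 110))² = ((⅔)*11*(-5 - 100 - 66 - 40 - 110))² = ((⅔)*11*(-321))² = (-2354)² = 5541316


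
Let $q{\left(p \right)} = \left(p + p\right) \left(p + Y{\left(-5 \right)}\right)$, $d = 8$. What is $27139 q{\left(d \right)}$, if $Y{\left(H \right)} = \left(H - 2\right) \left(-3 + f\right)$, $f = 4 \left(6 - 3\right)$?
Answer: $-23882320$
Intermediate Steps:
$f = 12$ ($f = 4 \cdot 3 = 12$)
$Y{\left(H \right)} = -18 + 9 H$ ($Y{\left(H \right)} = \left(H - 2\right) \left(-3 + 12\right) = \left(-2 + H\right) 9 = -18 + 9 H$)
$q{\left(p \right)} = 2 p \left(-63 + p\right)$ ($q{\left(p \right)} = \left(p + p\right) \left(p + \left(-18 + 9 \left(-5\right)\right)\right) = 2 p \left(p - 63\right) = 2 p \left(-63 + p\right)$)
$27139 q{\left(d \right)} = 27139 \cdot 2 \cdot 8 \left(-63 + 8\right) = 27139 \cdot 2 \cdot 8 \left(-55\right) = 27139 \left(-880\right) = -23882320$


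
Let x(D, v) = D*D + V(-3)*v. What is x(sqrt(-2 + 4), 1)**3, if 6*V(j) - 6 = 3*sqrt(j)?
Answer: (6 + I*sqrt(3))**3/8 ≈ 20.25 + 22.733*I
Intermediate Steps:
V(j) = 1 + sqrt(j)/2 (V(j) = 1 + (3*sqrt(j))/6 = 1 + sqrt(j)/2)
x(D, v) = D**2 + v*(1 + I*sqrt(3)/2) (x(D, v) = D*D + (1 + sqrt(-3)/2)*v = D**2 + (1 + (I*sqrt(3))/2)*v = D**2 + (1 + I*sqrt(3)/2)*v = D**2 + v*(1 + I*sqrt(3)/2))
x(sqrt(-2 + 4), 1)**3 = (1 + (sqrt(-2 + 4))**2 + (1/2)*I*1*sqrt(3))**3 = (1 + (sqrt(2))**2 + I*sqrt(3)/2)**3 = (1 + 2 + I*sqrt(3)/2)**3 = (3 + I*sqrt(3)/2)**3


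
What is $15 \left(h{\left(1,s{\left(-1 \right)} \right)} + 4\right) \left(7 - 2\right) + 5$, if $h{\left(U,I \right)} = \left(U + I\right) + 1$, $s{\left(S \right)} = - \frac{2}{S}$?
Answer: $605$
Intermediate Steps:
$h{\left(U,I \right)} = 1 + I + U$ ($h{\left(U,I \right)} = \left(I + U\right) + 1 = 1 + I + U$)
$15 \left(h{\left(1,s{\left(-1 \right)} \right)} + 4\right) \left(7 - 2\right) + 5 = 15 \left(\left(1 - \frac{2}{-1} + 1\right) + 4\right) \left(7 - 2\right) + 5 = 15 \left(\left(1 - -2 + 1\right) + 4\right) 5 + 5 = 15 \left(\left(1 + 2 + 1\right) + 4\right) 5 + 5 = 15 \left(4 + 4\right) 5 + 5 = 15 \cdot 8 \cdot 5 + 5 = 15 \cdot 40 + 5 = 600 + 5 = 605$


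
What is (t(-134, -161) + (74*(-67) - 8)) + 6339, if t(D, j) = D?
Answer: 1239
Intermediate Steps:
(t(-134, -161) + (74*(-67) - 8)) + 6339 = (-134 + (74*(-67) - 8)) + 6339 = (-134 + (-4958 - 8)) + 6339 = (-134 - 4966) + 6339 = -5100 + 6339 = 1239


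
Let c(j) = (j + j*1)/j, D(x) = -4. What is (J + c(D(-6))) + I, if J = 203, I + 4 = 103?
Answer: 304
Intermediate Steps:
I = 99 (I = -4 + 103 = 99)
c(j) = 2 (c(j) = (j + j)/j = (2*j)/j = 2)
(J + c(D(-6))) + I = (203 + 2) + 99 = 205 + 99 = 304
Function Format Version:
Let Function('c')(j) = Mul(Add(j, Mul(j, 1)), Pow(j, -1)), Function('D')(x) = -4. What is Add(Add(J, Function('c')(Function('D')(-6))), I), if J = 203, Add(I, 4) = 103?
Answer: 304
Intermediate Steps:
I = 99 (I = Add(-4, 103) = 99)
Function('c')(j) = 2 (Function('c')(j) = Mul(Add(j, j), Pow(j, -1)) = Mul(Mul(2, j), Pow(j, -1)) = 2)
Add(Add(J, Function('c')(Function('D')(-6))), I) = Add(Add(203, 2), 99) = Add(205, 99) = 304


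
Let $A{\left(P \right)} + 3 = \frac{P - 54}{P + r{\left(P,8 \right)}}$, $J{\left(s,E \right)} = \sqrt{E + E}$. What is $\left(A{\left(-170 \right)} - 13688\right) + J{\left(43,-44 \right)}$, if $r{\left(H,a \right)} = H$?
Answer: $- \frac{1163679}{85} + 2 i \sqrt{22} \approx -13690.0 + 9.3808 i$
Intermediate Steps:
$J{\left(s,E \right)} = \sqrt{2} \sqrt{E}$ ($J{\left(s,E \right)} = \sqrt{2 E} = \sqrt{2} \sqrt{E}$)
$A{\left(P \right)} = -3 + \frac{-54 + P}{2 P}$ ($A{\left(P \right)} = -3 + \frac{P - 54}{P + P} = -3 + \frac{-54 + P}{2 P}$)
$\left(A{\left(-170 \right)} - 13688\right) + J{\left(43,-44 \right)} = \left(\left(- \frac{5}{2} - \frac{27}{-170}\right) - 13688\right) + \sqrt{2} \sqrt{-44} = \left(\left(- \frac{5}{2} - - \frac{27}{170}\right) - 13688\right) + \sqrt{2} \cdot 2 i \sqrt{11} = \left(\left(- \frac{5}{2} + \frac{27}{170}\right) - 13688\right) + 2 i \sqrt{22} = \left(- \frac{199}{85} - 13688\right) + 2 i \sqrt{22} = - \frac{1163679}{85} + 2 i \sqrt{22}$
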